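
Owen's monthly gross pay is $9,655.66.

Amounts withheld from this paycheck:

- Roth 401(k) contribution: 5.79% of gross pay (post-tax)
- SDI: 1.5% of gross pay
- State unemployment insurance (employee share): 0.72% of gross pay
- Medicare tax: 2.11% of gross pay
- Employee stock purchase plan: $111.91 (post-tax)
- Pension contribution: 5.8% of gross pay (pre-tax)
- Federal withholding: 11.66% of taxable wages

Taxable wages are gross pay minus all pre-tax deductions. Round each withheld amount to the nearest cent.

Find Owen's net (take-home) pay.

Pension contribution: $9,655.66 × 0.058 = $560.03
Taxable wages = $9,655.66 − $560.03 = $9,095.63
Federal withholding: $9,095.63 × 0.1166 = $1,060.55
State unemployment insurance (employee share): $9,655.66 × 0.0072 = $69.52
Medicare tax: $9,655.66 × 0.0211 = $203.73
SDI: $9,655.66 × 0.015 = $144.83
Roth 401(k) contribution: $9,655.66 × 0.0579 = $559.06
Employee stock purchase plan: $111.91
Total deductions = $560.03 + $1,060.55 + $69.52 + $203.73 + $144.83 + $559.06 + $111.91 = $2,709.63
Net pay = $9,655.66 − $2,709.63 = $6,946.03

$6,946.03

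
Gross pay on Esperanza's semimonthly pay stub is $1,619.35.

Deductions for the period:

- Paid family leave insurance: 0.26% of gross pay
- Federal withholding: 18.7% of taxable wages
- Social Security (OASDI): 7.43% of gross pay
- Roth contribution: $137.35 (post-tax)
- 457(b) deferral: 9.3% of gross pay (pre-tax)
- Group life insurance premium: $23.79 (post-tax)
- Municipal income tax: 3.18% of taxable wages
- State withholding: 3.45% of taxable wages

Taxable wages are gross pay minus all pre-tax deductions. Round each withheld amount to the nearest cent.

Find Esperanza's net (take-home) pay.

$811.04

457(b) deferral: $1,619.35 × 0.093 = $150.60
Taxable wages = $1,619.35 − $150.60 = $1,468.75
Municipal income tax: $1,468.75 × 0.0318 = $46.71
Federal withholding: $1,468.75 × 0.187 = $274.66
State withholding: $1,468.75 × 0.0345 = $50.67
Social Security (OASDI): $1,619.35 × 0.0743 = $120.32
Paid family leave insurance: $1,619.35 × 0.0026 = $4.21
Group life insurance premium: $23.79
Roth contribution: $137.35
Total deductions = $150.60 + $46.71 + $274.66 + $50.67 + $120.32 + $4.21 + $23.79 + $137.35 = $808.31
Net pay = $1,619.35 − $808.31 = $811.04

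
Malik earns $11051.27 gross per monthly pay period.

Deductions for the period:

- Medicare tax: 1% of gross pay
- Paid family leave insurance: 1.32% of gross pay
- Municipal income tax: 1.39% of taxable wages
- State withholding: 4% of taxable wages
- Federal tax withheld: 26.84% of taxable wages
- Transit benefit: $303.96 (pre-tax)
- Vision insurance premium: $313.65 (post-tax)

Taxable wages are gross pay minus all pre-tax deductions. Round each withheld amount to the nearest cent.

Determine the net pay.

$6713.41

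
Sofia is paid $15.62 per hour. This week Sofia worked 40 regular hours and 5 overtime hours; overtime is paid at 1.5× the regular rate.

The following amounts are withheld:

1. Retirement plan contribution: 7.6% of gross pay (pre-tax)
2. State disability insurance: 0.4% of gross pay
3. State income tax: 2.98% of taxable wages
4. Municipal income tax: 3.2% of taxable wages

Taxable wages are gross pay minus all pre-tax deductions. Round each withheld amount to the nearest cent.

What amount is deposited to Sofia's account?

$640.22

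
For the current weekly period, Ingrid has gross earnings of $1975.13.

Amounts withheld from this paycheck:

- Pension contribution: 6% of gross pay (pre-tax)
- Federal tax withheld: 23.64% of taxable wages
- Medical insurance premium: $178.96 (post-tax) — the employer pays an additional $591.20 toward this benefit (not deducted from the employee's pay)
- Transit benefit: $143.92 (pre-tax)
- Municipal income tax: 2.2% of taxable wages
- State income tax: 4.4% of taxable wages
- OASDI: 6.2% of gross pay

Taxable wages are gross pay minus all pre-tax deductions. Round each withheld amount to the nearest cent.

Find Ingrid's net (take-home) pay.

$893.36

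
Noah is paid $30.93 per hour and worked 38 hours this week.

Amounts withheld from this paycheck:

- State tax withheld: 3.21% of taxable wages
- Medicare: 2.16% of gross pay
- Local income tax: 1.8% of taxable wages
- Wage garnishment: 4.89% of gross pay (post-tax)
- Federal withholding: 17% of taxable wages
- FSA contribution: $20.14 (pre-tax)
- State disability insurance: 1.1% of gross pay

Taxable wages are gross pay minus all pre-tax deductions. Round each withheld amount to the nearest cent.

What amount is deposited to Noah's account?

Gross pay: 38 × $30.93 = $1,175.34
FSA contribution: $20.14
Taxable wages = $1,175.34 − $20.14 = $1,155.20
Local income tax: $1,155.20 × 0.018 = $20.79
Federal withholding: $1,155.20 × 0.17 = $196.38
State tax withheld: $1,155.20 × 0.0321 = $37.08
State disability insurance: $1,175.34 × 0.011 = $12.93
Medicare: $1,175.34 × 0.0216 = $25.39
Wage garnishment: $1,175.34 × 0.0489 = $57.47
Total deductions = $20.14 + $20.79 + $196.38 + $37.08 + $12.93 + $25.39 + $57.47 = $370.18
Net pay = $1,175.34 − $370.18 = $805.16

$805.16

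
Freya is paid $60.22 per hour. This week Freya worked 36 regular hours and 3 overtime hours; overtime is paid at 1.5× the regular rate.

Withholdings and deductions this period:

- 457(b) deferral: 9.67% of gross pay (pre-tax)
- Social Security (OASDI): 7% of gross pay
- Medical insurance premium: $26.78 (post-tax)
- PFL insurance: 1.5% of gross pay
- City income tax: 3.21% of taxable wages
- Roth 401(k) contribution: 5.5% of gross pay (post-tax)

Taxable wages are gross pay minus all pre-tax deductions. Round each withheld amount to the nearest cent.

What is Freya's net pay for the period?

$1,764.13

Regular pay: 36 × $60.22 = $2,167.92
Overtime pay: 3 × $60.22 × 1.5 = $270.99
Gross pay = $2,167.92 + $270.99 = $2,438.91
457(b) deferral: $2,438.91 × 0.0967 = $235.84
Taxable wages = $2,438.91 − $235.84 = $2,203.07
City income tax: $2,203.07 × 0.0321 = $70.72
PFL insurance: $2,438.91 × 0.015 = $36.58
Social Security (OASDI): $2,438.91 × 0.07 = $170.72
Medical insurance premium: $26.78
Roth 401(k) contribution: $2,438.91 × 0.055 = $134.14
Total deductions = $235.84 + $70.72 + $36.58 + $170.72 + $26.78 + $134.14 = $674.78
Net pay = $2,438.91 − $674.78 = $1,764.13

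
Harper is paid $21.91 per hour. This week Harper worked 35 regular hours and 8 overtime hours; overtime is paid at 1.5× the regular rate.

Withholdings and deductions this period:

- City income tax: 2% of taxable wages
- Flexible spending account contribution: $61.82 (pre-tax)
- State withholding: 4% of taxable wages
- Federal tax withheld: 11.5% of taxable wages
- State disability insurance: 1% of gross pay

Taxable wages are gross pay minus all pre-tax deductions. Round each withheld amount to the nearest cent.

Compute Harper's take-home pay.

$788.26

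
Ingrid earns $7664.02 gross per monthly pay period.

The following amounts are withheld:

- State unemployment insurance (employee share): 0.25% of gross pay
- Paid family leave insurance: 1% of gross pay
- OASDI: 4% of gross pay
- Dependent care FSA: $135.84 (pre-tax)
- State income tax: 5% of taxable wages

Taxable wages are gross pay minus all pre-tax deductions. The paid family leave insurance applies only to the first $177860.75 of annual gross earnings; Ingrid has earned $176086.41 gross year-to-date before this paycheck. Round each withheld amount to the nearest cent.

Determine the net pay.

$6808.31

Dependent care FSA: $135.84
Taxable wages = $7664.02 − $135.84 = $7528.18
State income tax: $7528.18 × 0.05 = $376.41
State unemployment insurance (employee share): $7664.02 × 0.0025 = $19.16
Paid family leave insurance: only $177860.75 − $176086.41 = $1774.34 of this check is subject → $1774.34 × 0.01 = $17.74
OASDI: $7664.02 × 0.04 = $306.56
Total deductions = $135.84 + $376.41 + $19.16 + $17.74 + $306.56 = $855.71
Net pay = $7664.02 − $855.71 = $6808.31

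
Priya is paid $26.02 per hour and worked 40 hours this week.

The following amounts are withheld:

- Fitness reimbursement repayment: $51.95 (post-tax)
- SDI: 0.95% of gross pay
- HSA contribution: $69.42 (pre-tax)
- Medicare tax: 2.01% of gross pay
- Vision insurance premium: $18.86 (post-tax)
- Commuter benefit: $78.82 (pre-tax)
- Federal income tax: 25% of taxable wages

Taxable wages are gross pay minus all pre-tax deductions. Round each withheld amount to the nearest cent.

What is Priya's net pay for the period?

Gross pay: 40 × $26.02 = $1,040.80
HSA contribution: $69.42
Commuter benefit: $78.82
Pre-tax total = $69.42 + $78.82 = $148.24
Taxable wages = $1,040.80 − $148.24 = $892.56
Federal income tax: $892.56 × 0.25 = $223.14
Medicare tax: $1,040.80 × 0.0201 = $20.92
SDI: $1,040.80 × 0.0095 = $9.89
Fitness reimbursement repayment: $51.95
Vision insurance premium: $18.86
Total deductions = $69.42 + $78.82 + $223.14 + $20.92 + $9.89 + $51.95 + $18.86 = $473.00
Net pay = $1,040.80 − $473.00 = $567.80

$567.80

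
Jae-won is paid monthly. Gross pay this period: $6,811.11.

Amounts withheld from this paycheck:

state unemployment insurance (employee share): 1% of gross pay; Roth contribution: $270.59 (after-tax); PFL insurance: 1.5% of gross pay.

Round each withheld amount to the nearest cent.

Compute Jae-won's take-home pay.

State unemployment insurance (employee share): $6,811.11 × 0.01 = $68.11
PFL insurance: $6,811.11 × 0.015 = $102.17
Roth contribution: $270.59
Total deductions = $68.11 + $102.17 + $270.59 = $440.87
Net pay = $6,811.11 − $440.87 = $6,370.24

$6,370.24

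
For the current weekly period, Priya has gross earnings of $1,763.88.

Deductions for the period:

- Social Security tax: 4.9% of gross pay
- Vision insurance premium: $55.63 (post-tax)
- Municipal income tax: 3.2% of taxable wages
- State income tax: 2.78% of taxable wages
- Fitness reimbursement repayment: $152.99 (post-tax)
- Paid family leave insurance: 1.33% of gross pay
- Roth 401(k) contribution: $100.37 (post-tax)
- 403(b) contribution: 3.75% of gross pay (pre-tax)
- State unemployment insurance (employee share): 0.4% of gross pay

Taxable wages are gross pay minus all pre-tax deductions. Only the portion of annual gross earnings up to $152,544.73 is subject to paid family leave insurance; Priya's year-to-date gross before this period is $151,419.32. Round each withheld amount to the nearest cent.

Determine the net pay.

403(b) contribution: $1,763.88 × 0.0375 = $66.15
Taxable wages = $1,763.88 − $66.15 = $1,697.73
Municipal income tax: $1,697.73 × 0.032 = $54.33
State income tax: $1,697.73 × 0.0278 = $47.20
Social Security tax: $1,763.88 × 0.049 = $86.43
Paid family leave insurance: only $152,544.73 − $151,419.32 = $1,125.41 of this check is subject → $1,125.41 × 0.0133 = $14.97
State unemployment insurance (employee share): $1,763.88 × 0.004 = $7.06
Vision insurance premium: $55.63
Roth 401(k) contribution: $100.37
Fitness reimbursement repayment: $152.99
Total deductions = $66.15 + $54.33 + $47.20 + $86.43 + $14.97 + $7.06 + $55.63 + $100.37 + $152.99 = $585.13
Net pay = $1,763.88 − $585.13 = $1,178.75

$1,178.75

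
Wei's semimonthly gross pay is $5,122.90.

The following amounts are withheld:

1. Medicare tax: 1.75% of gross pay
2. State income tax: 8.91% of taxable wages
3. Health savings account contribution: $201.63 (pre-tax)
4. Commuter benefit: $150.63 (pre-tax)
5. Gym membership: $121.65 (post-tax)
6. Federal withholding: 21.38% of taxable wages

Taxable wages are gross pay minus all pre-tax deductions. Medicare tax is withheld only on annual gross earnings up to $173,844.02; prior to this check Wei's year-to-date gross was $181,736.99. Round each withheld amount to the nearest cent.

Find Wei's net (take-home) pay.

$3,203.97

Health savings account contribution: $201.63
Commuter benefit: $150.63
Pre-tax total = $201.63 + $150.63 = $352.26
Taxable wages = $5,122.90 − $352.26 = $4,770.64
State income tax: $4,770.64 × 0.0891 = $425.06
Federal withholding: $4,770.64 × 0.2138 = $1,019.96
Medicare tax: annual cap $173,844.02 already reached (YTD $181,736.99), so $0.00
Gym membership: $121.65
Total deductions = $201.63 + $150.63 + $425.06 + $1,019.96 + $0.00 + $121.65 = $1,918.93
Net pay = $5,122.90 − $1,918.93 = $3,203.97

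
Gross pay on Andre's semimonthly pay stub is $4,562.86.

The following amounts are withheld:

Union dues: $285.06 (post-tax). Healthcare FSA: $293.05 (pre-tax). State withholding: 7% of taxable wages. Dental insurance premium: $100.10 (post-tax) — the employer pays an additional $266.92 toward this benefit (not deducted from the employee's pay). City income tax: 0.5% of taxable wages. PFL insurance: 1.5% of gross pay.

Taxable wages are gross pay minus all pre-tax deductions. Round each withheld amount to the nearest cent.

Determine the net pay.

$3,495.97

Healthcare FSA: $293.05
Taxable wages = $4,562.86 − $293.05 = $4,269.81
State withholding: $4,269.81 × 0.07 = $298.89
City income tax: $4,269.81 × 0.005 = $21.35
PFL insurance: $4,562.86 × 0.015 = $68.44
Union dues: $285.06
Dental insurance premium: $100.10
(Employer's $266.92 toward dental insurance premium is not withheld from the employee.)
Total deductions = $293.05 + $298.89 + $21.35 + $68.44 + $285.06 + $100.10 = $1,066.89
Net pay = $4,562.86 − $1,066.89 = $3,495.97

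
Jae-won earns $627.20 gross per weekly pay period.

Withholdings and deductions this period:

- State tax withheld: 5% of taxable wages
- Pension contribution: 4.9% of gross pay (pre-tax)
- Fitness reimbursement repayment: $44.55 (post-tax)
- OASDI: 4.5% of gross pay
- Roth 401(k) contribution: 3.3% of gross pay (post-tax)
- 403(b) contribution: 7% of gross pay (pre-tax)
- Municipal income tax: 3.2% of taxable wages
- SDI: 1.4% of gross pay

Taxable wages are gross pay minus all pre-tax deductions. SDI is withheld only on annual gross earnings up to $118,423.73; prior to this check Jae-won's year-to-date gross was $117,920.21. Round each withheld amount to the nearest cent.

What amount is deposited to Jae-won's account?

$406.74

Pension contribution: $627.20 × 0.049 = $30.73
403(b) contribution: $627.20 × 0.07 = $43.90
Pre-tax total = $30.73 + $43.90 = $74.63
Taxable wages = $627.20 − $74.63 = $552.57
Municipal income tax: $552.57 × 0.032 = $17.68
State tax withheld: $552.57 × 0.05 = $27.63
SDI: only $118,423.73 − $117,920.21 = $503.52 of this check is subject → $503.52 × 0.014 = $7.05
OASDI: $627.20 × 0.045 = $28.22
Roth 401(k) contribution: $627.20 × 0.033 = $20.70
Fitness reimbursement repayment: $44.55
Total deductions = $30.73 + $43.90 + $17.68 + $27.63 + $7.05 + $28.22 + $20.70 + $44.55 = $220.46
Net pay = $627.20 − $220.46 = $406.74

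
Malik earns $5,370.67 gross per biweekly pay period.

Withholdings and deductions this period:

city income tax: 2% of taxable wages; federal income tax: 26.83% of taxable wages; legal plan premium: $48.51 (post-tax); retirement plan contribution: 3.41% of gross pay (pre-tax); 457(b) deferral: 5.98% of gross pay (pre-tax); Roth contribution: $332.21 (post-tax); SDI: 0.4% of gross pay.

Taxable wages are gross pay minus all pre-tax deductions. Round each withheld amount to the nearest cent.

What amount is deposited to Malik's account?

$3,061.19

457(b) deferral: $5,370.67 × 0.0598 = $321.17
Retirement plan contribution: $5,370.67 × 0.0341 = $183.14
Pre-tax total = $321.17 + $183.14 = $504.31
Taxable wages = $5,370.67 − $504.31 = $4,866.36
Federal income tax: $4,866.36 × 0.2683 = $1,305.64
City income tax: $4,866.36 × 0.02 = $97.33
SDI: $5,370.67 × 0.004 = $21.48
Roth contribution: $332.21
Legal plan premium: $48.51
Total deductions = $321.17 + $183.14 + $1,305.64 + $97.33 + $21.48 + $332.21 + $48.51 = $2,309.48
Net pay = $5,370.67 − $2,309.48 = $3,061.19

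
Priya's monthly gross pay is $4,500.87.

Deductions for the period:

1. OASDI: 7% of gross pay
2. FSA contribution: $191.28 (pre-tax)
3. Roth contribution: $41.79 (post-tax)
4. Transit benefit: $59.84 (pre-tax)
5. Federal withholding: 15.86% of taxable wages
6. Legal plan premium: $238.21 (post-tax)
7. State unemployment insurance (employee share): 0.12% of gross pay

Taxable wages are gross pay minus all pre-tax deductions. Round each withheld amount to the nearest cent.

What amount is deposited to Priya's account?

Transit benefit: $59.84
FSA contribution: $191.28
Pre-tax total = $59.84 + $191.28 = $251.12
Taxable wages = $4,500.87 − $251.12 = $4,249.75
Federal withholding: $4,249.75 × 0.1586 = $674.01
State unemployment insurance (employee share): $4,500.87 × 0.0012 = $5.40
OASDI: $4,500.87 × 0.07 = $315.06
Legal plan premium: $238.21
Roth contribution: $41.79
Total deductions = $59.84 + $191.28 + $674.01 + $5.40 + $315.06 + $238.21 + $41.79 = $1,525.59
Net pay = $4,500.87 − $1,525.59 = $2,975.28

$2,975.28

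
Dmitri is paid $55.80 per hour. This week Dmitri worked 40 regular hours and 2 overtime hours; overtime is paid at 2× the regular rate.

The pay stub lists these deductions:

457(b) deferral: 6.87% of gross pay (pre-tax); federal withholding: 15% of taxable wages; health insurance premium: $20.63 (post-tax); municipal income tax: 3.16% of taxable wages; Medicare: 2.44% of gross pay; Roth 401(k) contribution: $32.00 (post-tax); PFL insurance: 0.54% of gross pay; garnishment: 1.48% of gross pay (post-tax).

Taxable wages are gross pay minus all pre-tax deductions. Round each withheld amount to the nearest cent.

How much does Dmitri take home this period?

$1,709.16

Regular pay: 40 × $55.80 = $2,232.00
Overtime pay: 2 × $55.80 × 2 = $223.20
Gross pay = $2,232.00 + $223.20 = $2,455.20
457(b) deferral: $2,455.20 × 0.0687 = $168.67
Taxable wages = $2,455.20 − $168.67 = $2,286.53
Municipal income tax: $2,286.53 × 0.0316 = $72.25
Federal withholding: $2,286.53 × 0.15 = $342.98
PFL insurance: $2,455.20 × 0.0054 = $13.26
Medicare: $2,455.20 × 0.0244 = $59.91
Health insurance premium: $20.63
Garnishment: $2,455.20 × 0.0148 = $36.34
Roth 401(k) contribution: $32.00
Total deductions = $168.67 + $72.25 + $342.98 + $13.26 + $59.91 + $20.63 + $36.34 + $32.00 = $746.04
Net pay = $2,455.20 − $746.04 = $1,709.16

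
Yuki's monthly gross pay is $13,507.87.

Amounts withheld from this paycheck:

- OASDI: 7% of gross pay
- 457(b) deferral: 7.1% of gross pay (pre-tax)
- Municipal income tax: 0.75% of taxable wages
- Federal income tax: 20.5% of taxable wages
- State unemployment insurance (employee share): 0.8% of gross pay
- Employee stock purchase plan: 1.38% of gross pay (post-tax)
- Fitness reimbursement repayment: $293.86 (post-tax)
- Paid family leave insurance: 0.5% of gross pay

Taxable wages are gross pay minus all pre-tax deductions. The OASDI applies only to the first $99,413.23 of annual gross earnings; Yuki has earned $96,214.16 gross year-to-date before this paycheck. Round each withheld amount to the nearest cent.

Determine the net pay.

457(b) deferral: $13,507.87 × 0.071 = $959.06
Taxable wages = $13,507.87 − $959.06 = $12,548.81
Municipal income tax: $12,548.81 × 0.0075 = $94.12
Federal income tax: $12,548.81 × 0.205 = $2,572.51
State unemployment insurance (employee share): $13,507.87 × 0.008 = $108.06
OASDI: only $99,413.23 − $96,214.16 = $3,199.07 of this check is subject → $3,199.07 × 0.07 = $223.93
Paid family leave insurance: $13,507.87 × 0.005 = $67.54
Employee stock purchase plan: $13,507.87 × 0.0138 = $186.41
Fitness reimbursement repayment: $293.86
Total deductions = $959.06 + $94.12 + $2,572.51 + $108.06 + $223.93 + $67.54 + $186.41 + $293.86 = $4,505.49
Net pay = $13,507.87 − $4,505.49 = $9,002.38

$9,002.38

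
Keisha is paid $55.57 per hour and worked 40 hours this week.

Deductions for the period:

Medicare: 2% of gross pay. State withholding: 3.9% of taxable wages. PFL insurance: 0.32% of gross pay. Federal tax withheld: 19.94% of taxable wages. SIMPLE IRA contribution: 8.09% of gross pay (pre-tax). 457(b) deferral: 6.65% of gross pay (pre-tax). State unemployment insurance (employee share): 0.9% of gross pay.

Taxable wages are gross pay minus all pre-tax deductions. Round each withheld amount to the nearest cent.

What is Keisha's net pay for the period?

$1,371.78

Gross pay: 40 × $55.57 = $2,222.80
457(b) deferral: $2,222.80 × 0.0665 = $147.82
SIMPLE IRA contribution: $2,222.80 × 0.0809 = $179.82
Pre-tax total = $147.82 + $179.82 = $327.64
Taxable wages = $2,222.80 − $327.64 = $1,895.16
State withholding: $1,895.16 × 0.039 = $73.91
Federal tax withheld: $1,895.16 × 0.1994 = $377.89
PFL insurance: $2,222.80 × 0.0032 = $7.11
State unemployment insurance (employee share): $2,222.80 × 0.009 = $20.01
Medicare: $2,222.80 × 0.02 = $44.46
Total deductions = $147.82 + $179.82 + $73.91 + $377.89 + $7.11 + $20.01 + $44.46 = $851.02
Net pay = $2,222.80 − $851.02 = $1,371.78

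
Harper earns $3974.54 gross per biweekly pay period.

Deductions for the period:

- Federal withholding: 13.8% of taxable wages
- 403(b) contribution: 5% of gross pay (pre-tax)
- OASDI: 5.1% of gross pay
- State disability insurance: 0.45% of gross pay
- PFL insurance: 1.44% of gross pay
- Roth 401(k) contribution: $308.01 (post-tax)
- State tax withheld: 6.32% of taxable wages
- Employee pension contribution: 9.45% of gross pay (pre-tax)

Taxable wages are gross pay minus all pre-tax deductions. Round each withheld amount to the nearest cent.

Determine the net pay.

Employee pension contribution: $3974.54 × 0.0945 = $375.59
403(b) contribution: $3974.54 × 0.05 = $198.73
Pre-tax total = $375.59 + $198.73 = $574.32
Taxable wages = $3974.54 − $574.32 = $3400.22
State tax withheld: $3400.22 × 0.0632 = $214.89
Federal withholding: $3400.22 × 0.138 = $469.23
OASDI: $3974.54 × 0.051 = $202.70
State disability insurance: $3974.54 × 0.0045 = $17.89
PFL insurance: $3974.54 × 0.0144 = $57.23
Roth 401(k) contribution: $308.01
Total deductions = $375.59 + $198.73 + $214.89 + $469.23 + $202.70 + $17.89 + $57.23 + $308.01 = $1844.27
Net pay = $3974.54 − $1844.27 = $2130.27

$2130.27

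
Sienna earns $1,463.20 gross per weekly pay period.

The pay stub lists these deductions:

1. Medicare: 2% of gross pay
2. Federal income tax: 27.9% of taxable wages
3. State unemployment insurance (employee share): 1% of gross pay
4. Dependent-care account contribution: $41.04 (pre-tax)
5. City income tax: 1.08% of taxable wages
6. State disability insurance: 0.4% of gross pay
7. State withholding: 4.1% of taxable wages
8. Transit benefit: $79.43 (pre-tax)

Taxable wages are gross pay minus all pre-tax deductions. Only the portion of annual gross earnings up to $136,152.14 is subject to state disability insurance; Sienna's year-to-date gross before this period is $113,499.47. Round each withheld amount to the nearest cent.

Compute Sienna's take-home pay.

Transit benefit: $79.43
Dependent-care account contribution: $41.04
Pre-tax total = $79.43 + $41.04 = $120.47
Taxable wages = $1,463.20 − $120.47 = $1,342.73
Federal income tax: $1,342.73 × 0.279 = $374.62
State withholding: $1,342.73 × 0.041 = $55.05
City income tax: $1,342.73 × 0.0108 = $14.50
State unemployment insurance (employee share): $1,463.20 × 0.01 = $14.63
State disability insurance: cap not yet reached, full $1,463.20 is subject → $1,463.20 × 0.004 = $5.85
Medicare: $1,463.20 × 0.02 = $29.26
Total deductions = $79.43 + $41.04 + $374.62 + $55.05 + $14.50 + $14.63 + $5.85 + $29.26 = $614.38
Net pay = $1,463.20 − $614.38 = $848.82

$848.82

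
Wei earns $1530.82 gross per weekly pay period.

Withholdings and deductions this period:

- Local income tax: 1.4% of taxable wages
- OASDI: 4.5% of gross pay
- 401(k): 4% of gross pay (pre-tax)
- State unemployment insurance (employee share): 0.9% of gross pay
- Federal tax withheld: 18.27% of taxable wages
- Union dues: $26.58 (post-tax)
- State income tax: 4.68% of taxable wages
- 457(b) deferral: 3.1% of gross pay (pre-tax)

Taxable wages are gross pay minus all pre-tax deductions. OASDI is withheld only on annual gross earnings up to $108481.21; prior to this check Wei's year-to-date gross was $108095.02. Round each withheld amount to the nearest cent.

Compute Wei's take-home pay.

$1018.10

401(k): $1530.82 × 0.04 = $61.23
457(b) deferral: $1530.82 × 0.031 = $47.46
Pre-tax total = $61.23 + $47.46 = $108.69
Taxable wages = $1530.82 − $108.69 = $1422.13
Local income tax: $1422.13 × 0.014 = $19.91
Federal tax withheld: $1422.13 × 0.1827 = $259.82
State income tax: $1422.13 × 0.0468 = $66.56
State unemployment insurance (employee share): $1530.82 × 0.009 = $13.78
OASDI: only $108481.21 − $108095.02 = $386.19 of this check is subject → $386.19 × 0.045 = $17.38
Union dues: $26.58
Total deductions = $61.23 + $47.46 + $19.91 + $259.82 + $66.56 + $13.78 + $17.38 + $26.58 = $512.72
Net pay = $1530.82 − $512.72 = $1018.10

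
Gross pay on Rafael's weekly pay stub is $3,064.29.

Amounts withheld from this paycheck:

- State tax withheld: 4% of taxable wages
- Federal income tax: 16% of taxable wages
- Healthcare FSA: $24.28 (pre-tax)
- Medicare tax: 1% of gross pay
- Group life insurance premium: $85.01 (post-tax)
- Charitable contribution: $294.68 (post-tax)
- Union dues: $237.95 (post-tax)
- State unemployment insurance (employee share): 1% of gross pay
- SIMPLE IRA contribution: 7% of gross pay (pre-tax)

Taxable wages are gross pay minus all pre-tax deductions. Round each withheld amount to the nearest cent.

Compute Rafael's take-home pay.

$1,581.49

Healthcare FSA: $24.28
SIMPLE IRA contribution: $3,064.29 × 0.07 = $214.50
Pre-tax total = $24.28 + $214.50 = $238.78
Taxable wages = $3,064.29 − $238.78 = $2,825.51
Federal income tax: $2,825.51 × 0.16 = $452.08
State tax withheld: $2,825.51 × 0.04 = $113.02
State unemployment insurance (employee share): $3,064.29 × 0.01 = $30.64
Medicare tax: $3,064.29 × 0.01 = $30.64
Group life insurance premium: $85.01
Charitable contribution: $294.68
Union dues: $237.95
Total deductions = $24.28 + $214.50 + $452.08 + $113.02 + $30.64 + $30.64 + $85.01 + $294.68 + $237.95 = $1,482.80
Net pay = $3,064.29 − $1,482.80 = $1,581.49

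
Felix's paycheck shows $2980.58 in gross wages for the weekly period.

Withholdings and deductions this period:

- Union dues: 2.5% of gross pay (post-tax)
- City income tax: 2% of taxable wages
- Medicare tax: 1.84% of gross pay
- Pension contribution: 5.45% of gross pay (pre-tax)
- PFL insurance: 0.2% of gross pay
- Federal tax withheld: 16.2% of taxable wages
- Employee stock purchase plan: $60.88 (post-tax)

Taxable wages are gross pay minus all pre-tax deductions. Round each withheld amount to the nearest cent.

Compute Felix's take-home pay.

$2109.05

Pension contribution: $2980.58 × 0.0545 = $162.44
Taxable wages = $2980.58 − $162.44 = $2818.14
City income tax: $2818.14 × 0.02 = $56.36
Federal tax withheld: $2818.14 × 0.162 = $456.54
PFL insurance: $2980.58 × 0.002 = $5.96
Medicare tax: $2980.58 × 0.0184 = $54.84
Employee stock purchase plan: $60.88
Union dues: $2980.58 × 0.025 = $74.51
Total deductions = $162.44 + $56.36 + $456.54 + $5.96 + $54.84 + $60.88 + $74.51 = $871.53
Net pay = $2980.58 − $871.53 = $2109.05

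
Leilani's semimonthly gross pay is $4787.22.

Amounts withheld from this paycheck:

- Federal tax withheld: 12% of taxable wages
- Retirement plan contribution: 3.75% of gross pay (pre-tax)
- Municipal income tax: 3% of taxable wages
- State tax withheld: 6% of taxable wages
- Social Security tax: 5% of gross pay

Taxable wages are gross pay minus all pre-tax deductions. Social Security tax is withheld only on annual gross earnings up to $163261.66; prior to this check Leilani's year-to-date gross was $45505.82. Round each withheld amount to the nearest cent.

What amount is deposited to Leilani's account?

$3400.73

Retirement plan contribution: $4787.22 × 0.0375 = $179.52
Taxable wages = $4787.22 − $179.52 = $4607.70
State tax withheld: $4607.70 × 0.06 = $276.46
Federal tax withheld: $4607.70 × 0.12 = $552.92
Municipal income tax: $4607.70 × 0.03 = $138.23
Social Security tax: cap not yet reached, full $4787.22 is subject → $4787.22 × 0.05 = $239.36
Total deductions = $179.52 + $276.46 + $552.92 + $138.23 + $239.36 = $1386.49
Net pay = $4787.22 − $1386.49 = $3400.73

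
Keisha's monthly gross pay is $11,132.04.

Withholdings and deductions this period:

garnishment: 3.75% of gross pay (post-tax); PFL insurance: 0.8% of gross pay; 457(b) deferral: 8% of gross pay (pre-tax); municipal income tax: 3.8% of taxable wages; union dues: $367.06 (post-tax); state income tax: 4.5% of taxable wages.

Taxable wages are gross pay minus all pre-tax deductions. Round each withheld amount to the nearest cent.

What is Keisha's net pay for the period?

$8,517.86

457(b) deferral: $11,132.04 × 0.08 = $890.56
Taxable wages = $11,132.04 − $890.56 = $10,241.48
Municipal income tax: $10,241.48 × 0.038 = $389.18
State income tax: $10,241.48 × 0.045 = $460.87
PFL insurance: $11,132.04 × 0.008 = $89.06
Union dues: $367.06
Garnishment: $11,132.04 × 0.0375 = $417.45
Total deductions = $890.56 + $389.18 + $460.87 + $89.06 + $367.06 + $417.45 = $2,614.18
Net pay = $11,132.04 − $2,614.18 = $8,517.86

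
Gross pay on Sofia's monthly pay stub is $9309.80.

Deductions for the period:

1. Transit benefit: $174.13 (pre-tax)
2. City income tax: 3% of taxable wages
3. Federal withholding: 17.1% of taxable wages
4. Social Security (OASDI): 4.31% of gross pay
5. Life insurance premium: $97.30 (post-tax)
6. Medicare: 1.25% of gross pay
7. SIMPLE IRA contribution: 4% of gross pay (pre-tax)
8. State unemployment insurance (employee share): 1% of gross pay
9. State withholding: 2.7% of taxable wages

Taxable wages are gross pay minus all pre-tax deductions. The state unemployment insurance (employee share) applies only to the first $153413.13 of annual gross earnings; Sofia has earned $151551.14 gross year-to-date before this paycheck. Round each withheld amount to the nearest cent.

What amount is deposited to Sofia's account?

SIMPLE IRA contribution: $9309.80 × 0.04 = $372.39
Transit benefit: $174.13
Pre-tax total = $372.39 + $174.13 = $546.52
Taxable wages = $9309.80 − $546.52 = $8763.28
City income tax: $8763.28 × 0.03 = $262.90
Federal withholding: $8763.28 × 0.171 = $1498.52
State withholding: $8763.28 × 0.027 = $236.61
State unemployment insurance (employee share): only $153413.13 − $151551.14 = $1861.99 of this check is subject → $1861.99 × 0.01 = $18.62
Social Security (OASDI): $9309.80 × 0.0431 = $401.25
Medicare: $9309.80 × 0.0125 = $116.37
Life insurance premium: $97.30
Total deductions = $372.39 + $174.13 + $262.90 + $1498.52 + $236.61 + $18.62 + $401.25 + $116.37 + $97.30 = $3178.09
Net pay = $9309.80 − $3178.09 = $6131.71

$6131.71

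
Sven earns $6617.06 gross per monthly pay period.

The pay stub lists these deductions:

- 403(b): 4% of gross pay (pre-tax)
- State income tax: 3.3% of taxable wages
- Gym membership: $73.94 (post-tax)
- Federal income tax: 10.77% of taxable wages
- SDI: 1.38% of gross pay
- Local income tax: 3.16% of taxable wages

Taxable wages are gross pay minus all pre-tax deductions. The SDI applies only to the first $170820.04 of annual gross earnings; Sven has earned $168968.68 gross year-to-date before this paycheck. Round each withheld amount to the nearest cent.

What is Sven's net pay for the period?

$5158.37

403(b): $6617.06 × 0.04 = $264.68
Taxable wages = $6617.06 − $264.68 = $6352.38
Federal income tax: $6352.38 × 0.1077 = $684.15
Local income tax: $6352.38 × 0.0316 = $200.74
State income tax: $6352.38 × 0.033 = $209.63
SDI: only $170820.04 − $168968.68 = $1851.36 of this check is subject → $1851.36 × 0.0138 = $25.55
Gym membership: $73.94
Total deductions = $264.68 + $684.15 + $200.74 + $209.63 + $25.55 + $73.94 = $1458.69
Net pay = $6617.06 − $1458.69 = $5158.37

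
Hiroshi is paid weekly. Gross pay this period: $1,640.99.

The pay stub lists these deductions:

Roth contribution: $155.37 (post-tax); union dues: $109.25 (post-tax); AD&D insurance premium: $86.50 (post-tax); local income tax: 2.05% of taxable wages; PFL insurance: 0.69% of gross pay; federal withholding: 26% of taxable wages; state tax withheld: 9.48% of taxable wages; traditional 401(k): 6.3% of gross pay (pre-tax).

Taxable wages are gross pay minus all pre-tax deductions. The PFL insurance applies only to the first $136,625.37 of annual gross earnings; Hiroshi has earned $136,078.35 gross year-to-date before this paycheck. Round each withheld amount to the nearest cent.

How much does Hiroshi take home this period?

$605.65

Traditional 401(k): $1,640.99 × 0.063 = $103.38
Taxable wages = $1,640.99 − $103.38 = $1,537.61
Local income tax: $1,537.61 × 0.0205 = $31.52
Federal withholding: $1,537.61 × 0.26 = $399.78
State tax withheld: $1,537.61 × 0.0948 = $145.77
PFL insurance: only $136,625.37 − $136,078.35 = $547.02 of this check is subject → $547.02 × 0.0069 = $3.77
Union dues: $109.25
AD&D insurance premium: $86.50
Roth contribution: $155.37
Total deductions = $103.38 + $31.52 + $399.78 + $145.77 + $3.77 + $109.25 + $86.50 + $155.37 = $1,035.34
Net pay = $1,640.99 − $1,035.34 = $605.65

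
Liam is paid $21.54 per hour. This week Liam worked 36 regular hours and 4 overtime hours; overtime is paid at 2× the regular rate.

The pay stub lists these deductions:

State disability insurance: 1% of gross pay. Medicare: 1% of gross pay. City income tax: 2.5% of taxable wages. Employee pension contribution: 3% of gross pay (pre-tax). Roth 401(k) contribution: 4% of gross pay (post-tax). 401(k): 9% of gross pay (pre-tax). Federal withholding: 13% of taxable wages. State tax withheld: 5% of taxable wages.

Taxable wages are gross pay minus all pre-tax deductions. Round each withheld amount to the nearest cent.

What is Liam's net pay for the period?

Regular pay: 36 × $21.54 = $775.44
Overtime pay: 4 × $21.54 × 2 = $172.32
Gross pay = $775.44 + $172.32 = $947.76
Employee pension contribution: $947.76 × 0.03 = $28.43
401(k): $947.76 × 0.09 = $85.30
Pre-tax total = $28.43 + $85.30 = $113.73
Taxable wages = $947.76 − $113.73 = $834.03
Federal withholding: $834.03 × 0.13 = $108.42
State tax withheld: $834.03 × 0.05 = $41.70
City income tax: $834.03 × 0.025 = $20.85
State disability insurance: $947.76 × 0.01 = $9.48
Medicare: $947.76 × 0.01 = $9.48
Roth 401(k) contribution: $947.76 × 0.04 = $37.91
Total deductions = $28.43 + $85.30 + $108.42 + $41.70 + $20.85 + $9.48 + $9.48 + $37.91 = $341.57
Net pay = $947.76 − $341.57 = $606.19

$606.19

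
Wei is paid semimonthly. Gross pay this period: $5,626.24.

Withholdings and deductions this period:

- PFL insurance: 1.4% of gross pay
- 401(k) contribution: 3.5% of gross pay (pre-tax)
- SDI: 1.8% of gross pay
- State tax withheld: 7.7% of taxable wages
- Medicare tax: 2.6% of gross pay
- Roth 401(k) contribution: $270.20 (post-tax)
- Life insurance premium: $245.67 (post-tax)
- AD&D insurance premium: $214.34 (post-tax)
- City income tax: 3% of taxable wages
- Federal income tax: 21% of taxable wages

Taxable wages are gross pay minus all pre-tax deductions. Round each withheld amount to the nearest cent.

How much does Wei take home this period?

$2,651.69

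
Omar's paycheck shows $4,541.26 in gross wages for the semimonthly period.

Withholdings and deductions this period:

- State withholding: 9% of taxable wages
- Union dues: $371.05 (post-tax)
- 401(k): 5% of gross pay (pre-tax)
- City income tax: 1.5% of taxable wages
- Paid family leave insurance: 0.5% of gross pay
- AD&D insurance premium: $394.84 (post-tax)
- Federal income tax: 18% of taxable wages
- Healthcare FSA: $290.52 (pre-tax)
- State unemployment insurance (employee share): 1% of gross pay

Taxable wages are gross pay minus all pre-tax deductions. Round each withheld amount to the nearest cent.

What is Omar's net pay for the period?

Healthcare FSA: $290.52
401(k): $4,541.26 × 0.05 = $227.06
Pre-tax total = $290.52 + $227.06 = $517.58
Taxable wages = $4,541.26 − $517.58 = $4,023.68
Federal income tax: $4,023.68 × 0.18 = $724.26
City income tax: $4,023.68 × 0.015 = $60.36
State withholding: $4,023.68 × 0.09 = $362.13
State unemployment insurance (employee share): $4,541.26 × 0.01 = $45.41
Paid family leave insurance: $4,541.26 × 0.005 = $22.71
AD&D insurance premium: $394.84
Union dues: $371.05
Total deductions = $290.52 + $227.06 + $724.26 + $60.36 + $362.13 + $45.41 + $22.71 + $394.84 + $371.05 = $2,498.34
Net pay = $4,541.26 − $2,498.34 = $2,042.92

$2,042.92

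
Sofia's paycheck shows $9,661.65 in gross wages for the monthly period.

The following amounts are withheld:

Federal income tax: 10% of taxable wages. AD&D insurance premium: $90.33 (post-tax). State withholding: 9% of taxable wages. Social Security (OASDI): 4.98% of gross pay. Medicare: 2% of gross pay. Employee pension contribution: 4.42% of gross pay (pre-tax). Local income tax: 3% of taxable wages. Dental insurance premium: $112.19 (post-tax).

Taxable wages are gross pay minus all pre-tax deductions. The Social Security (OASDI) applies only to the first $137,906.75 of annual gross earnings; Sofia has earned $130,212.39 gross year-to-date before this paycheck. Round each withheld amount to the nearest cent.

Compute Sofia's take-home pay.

$6,424.07

Employee pension contribution: $9,661.65 × 0.0442 = $427.04
Taxable wages = $9,661.65 − $427.04 = $9,234.61
Local income tax: $9,234.61 × 0.03 = $277.04
State withholding: $9,234.61 × 0.09 = $831.11
Federal income tax: $9,234.61 × 0.1 = $923.46
Medicare: $9,661.65 × 0.02 = $193.23
Social Security (OASDI): only $137,906.75 − $130,212.39 = $7,694.36 of this check is subject → $7,694.36 × 0.0498 = $383.18
Dental insurance premium: $112.19
AD&D insurance premium: $90.33
Total deductions = $427.04 + $277.04 + $831.11 + $923.46 + $193.23 + $383.18 + $112.19 + $90.33 = $3,237.58
Net pay = $9,661.65 − $3,237.58 = $6,424.07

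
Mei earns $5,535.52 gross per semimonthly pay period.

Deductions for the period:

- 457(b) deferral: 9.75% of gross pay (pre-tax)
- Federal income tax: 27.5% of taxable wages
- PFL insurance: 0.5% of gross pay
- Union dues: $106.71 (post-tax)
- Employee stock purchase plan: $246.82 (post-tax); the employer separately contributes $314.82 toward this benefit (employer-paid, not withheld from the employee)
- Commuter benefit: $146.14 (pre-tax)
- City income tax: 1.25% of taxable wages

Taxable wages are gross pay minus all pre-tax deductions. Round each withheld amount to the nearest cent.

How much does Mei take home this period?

Commuter benefit: $146.14
457(b) deferral: $5,535.52 × 0.0975 = $539.71
Pre-tax total = $146.14 + $539.71 = $685.85
Taxable wages = $5,535.52 − $685.85 = $4,849.67
Federal income tax: $4,849.67 × 0.275 = $1,333.66
City income tax: $4,849.67 × 0.0125 = $60.62
PFL insurance: $5,535.52 × 0.005 = $27.68
Employee stock purchase plan: $246.82
Union dues: $106.71
(Employer's $314.82 toward employee stock purchase plan is not withheld from the employee.)
Total deductions = $146.14 + $539.71 + $1,333.66 + $60.62 + $27.68 + $246.82 + $106.71 = $2,461.34
Net pay = $5,535.52 − $2,461.34 = $3,074.18

$3,074.18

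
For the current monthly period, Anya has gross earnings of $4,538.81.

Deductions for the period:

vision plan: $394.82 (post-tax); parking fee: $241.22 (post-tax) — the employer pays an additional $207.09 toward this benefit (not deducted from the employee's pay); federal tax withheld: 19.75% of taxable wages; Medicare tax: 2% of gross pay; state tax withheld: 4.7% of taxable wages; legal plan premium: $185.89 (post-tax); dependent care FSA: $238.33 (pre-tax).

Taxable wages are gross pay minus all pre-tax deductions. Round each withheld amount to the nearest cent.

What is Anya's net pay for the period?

Dependent care FSA: $238.33
Taxable wages = $4,538.81 − $238.33 = $4,300.48
State tax withheld: $4,300.48 × 0.047 = $202.12
Federal tax withheld: $4,300.48 × 0.1975 = $849.34
Medicare tax: $4,538.81 × 0.02 = $90.78
Vision plan: $394.82
Legal plan premium: $185.89
Parking fee: $241.22
(Employer's $207.09 toward parking fee is not withheld from the employee.)
Total deductions = $238.33 + $202.12 + $849.34 + $90.78 + $394.82 + $185.89 + $241.22 = $2,202.50
Net pay = $4,538.81 − $2,202.50 = $2,336.31

$2,336.31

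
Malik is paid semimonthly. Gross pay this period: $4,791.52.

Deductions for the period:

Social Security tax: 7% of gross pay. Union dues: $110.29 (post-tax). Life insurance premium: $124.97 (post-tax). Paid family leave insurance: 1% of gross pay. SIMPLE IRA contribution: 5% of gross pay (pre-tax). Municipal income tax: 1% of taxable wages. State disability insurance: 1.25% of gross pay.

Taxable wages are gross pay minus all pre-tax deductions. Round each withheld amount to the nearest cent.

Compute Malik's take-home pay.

SIMPLE IRA contribution: $4,791.52 × 0.05 = $239.58
Taxable wages = $4,791.52 − $239.58 = $4,551.94
Municipal income tax: $4,551.94 × 0.01 = $45.52
State disability insurance: $4,791.52 × 0.0125 = $59.89
Social Security tax: $4,791.52 × 0.07 = $335.41
Paid family leave insurance: $4,791.52 × 0.01 = $47.92
Life insurance premium: $124.97
Union dues: $110.29
Total deductions = $239.58 + $45.52 + $59.89 + $335.41 + $47.92 + $124.97 + $110.29 = $963.58
Net pay = $4,791.52 − $963.58 = $3,827.94

$3,827.94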